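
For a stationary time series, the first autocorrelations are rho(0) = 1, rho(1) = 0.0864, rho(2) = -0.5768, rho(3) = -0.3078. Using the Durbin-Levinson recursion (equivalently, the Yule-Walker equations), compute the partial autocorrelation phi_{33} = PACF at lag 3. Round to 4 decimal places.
\phi_{33} = -0.2741

The PACF at lag k is phi_{kk}, the last component of the solution
to the Yule-Walker system G_k phi = r_k where
  (G_k)_{ij} = rho(|i - j|), (r_k)_i = rho(i), i,j = 1..k.
Equivalently, Durbin-Levinson gives phi_{kk} iteratively:
  phi_{11} = rho(1)
  phi_{kk} = [rho(k) - sum_{j=1..k-1} phi_{k-1,j} rho(k-j)]
            / [1 - sum_{j=1..k-1} phi_{k-1,j} rho(j)],
  phi_{k,j} = phi_{k-1,j} - phi_{kk} phi_{k-1,k-j},  j = 1..k-1.
Step k = 1:
  phi_11 = rho(1) = 0.0864.
Step k = 2:
  phi_22 = [rho(2) - phi_11 rho(1)] / [1 - phi_11 rho(1)] = [-0.5768 - (0.0864)(0.0864)] / [1 - (0.0864)(0.0864)]
         = -0.58426496 / 0.99253504 = -0.588659.
  Update: phi_21 = phi_11 - phi_22 phi_11 = 0.0864 - (-0.588659)(0.0864) = 0.13726.
Step k = 3:
  phi_33 = [rho(3) - phi_21 rho(2) - phi_22 rho(1)] / [1 - phi_21 rho(1) - phi_22 rho(2)]
    numerator   = -0.3078 - (0.13726)(-0.5768) - (-0.588659)(0.0864) = -0.17776818
    denominator = 1 - (0.13726)(0.0864) - (-0.588659)(-0.5768) = 0.64860205
  phi_33 = -0.17776818 / 0.64860205 = -0.2741.
Therefore phi_{33} = -0.2741.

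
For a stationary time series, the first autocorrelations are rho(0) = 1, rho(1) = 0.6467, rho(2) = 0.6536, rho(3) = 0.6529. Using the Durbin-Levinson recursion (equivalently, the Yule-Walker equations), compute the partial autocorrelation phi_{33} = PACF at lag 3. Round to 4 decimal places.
\phi_{33} = 0.2869

The PACF at lag k is phi_{kk}, the last component of the solution
to the Yule-Walker system G_k phi = r_k where
  (G_k)_{ij} = rho(|i - j|), (r_k)_i = rho(i), i,j = 1..k.
Equivalently, Durbin-Levinson gives phi_{kk} iteratively:
  phi_{11} = rho(1)
  phi_{kk} = [rho(k) - sum_{j=1..k-1} phi_{k-1,j} rho(k-j)]
            / [1 - sum_{j=1..k-1} phi_{k-1,j} rho(j)],
  phi_{k,j} = phi_{k-1,j} - phi_{kk} phi_{k-1,k-j},  j = 1..k-1.
Step k = 1:
  phi_11 = rho(1) = 0.6467.
Step k = 2:
  phi_22 = [rho(2) - phi_11 rho(1)] / [1 - phi_11 rho(1)] = [0.6536 - (0.6467)(0.6467)] / [1 - (0.6467)(0.6467)]
         = 0.23537911 / 0.58177911 = 0.404585.
  Update: phi_21 = phi_11 - phi_22 phi_11 = 0.6467 - (0.404585)(0.6467) = 0.385055.
Step k = 3:
  phi_33 = [rho(3) - phi_21 rho(2) - phi_22 rho(1)] / [1 - phi_21 rho(1) - phi_22 rho(2)]
    numerator   = 0.6529 - (0.385055)(0.6536) - (0.404585)(0.6467) = 0.13958301
    denominator = 1 - (0.385055)(0.6467) - (0.404585)(0.6536) = 0.48654825
  phi_33 = 0.13958301 / 0.48654825 = 0.2869.
Therefore phi_{33} = 0.2869.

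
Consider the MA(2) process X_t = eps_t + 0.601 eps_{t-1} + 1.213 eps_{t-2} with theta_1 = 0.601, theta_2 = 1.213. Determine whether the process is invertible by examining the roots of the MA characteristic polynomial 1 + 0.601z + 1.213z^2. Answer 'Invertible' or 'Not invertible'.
\text{Not invertible}

The MA(q) characteristic polynomial is P(z) = 1 + 0.601z + 1.213z^2.
Invertibility requires all roots to lie outside the unit circle, i.e. |z| > 1 for every root.
Set 1 + (0.601) z + (1.213) z^2 = 0, i.e. a z^2 + b z + c = 0 with a = 1.213, b = 0.601, c = 1.
Discriminant D = b^2 - 4ac = (0.601)^2 - 4*(1.213)*1 = 0.361201 - (4.852) = -4.490799.
D < 0, so the roots are the complex-conjugate pair z = (-b +/- i sqrt(-D)) / (2a) = -0.2477 +/- 0.8735i.
For a conjugate pair |z|^2 = z * conj(z) = (product of roots) = c/a = 1/(1.213) = 0.824402, so |z| = sqrt(0.824402) = 0.908 for both roots.
Moduli of all roots: 0.9080, 0.9080.
All moduli strictly greater than 1? No.
Verdict: Not invertible.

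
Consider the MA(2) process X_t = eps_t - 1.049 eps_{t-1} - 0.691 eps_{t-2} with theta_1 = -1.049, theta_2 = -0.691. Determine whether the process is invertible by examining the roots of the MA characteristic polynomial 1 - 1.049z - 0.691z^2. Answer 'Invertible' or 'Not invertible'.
\text{Not invertible}

The MA(q) characteristic polynomial is P(z) = 1 - 1.049z - 0.691z^2.
Invertibility requires all roots to lie outside the unit circle, i.e. |z| > 1 for every root.
Set 1 + (-1.049) z + (-0.691) z^2 = 0, i.e. a z^2 + b z + c = 0 with a = -0.691, b = -1.049, c = 1.
Discriminant D = b^2 - 4ac = (-1.049)^2 - 4*(-0.691)*1 = 1.100401 - (-2.764) = 3.864401.
D >= 0, so the roots are real: z = (-b +/- sqrt(D)) / (2a) = (1.049 +/- 1.965808) / (-1.382).
  z_1 = (1.049 + 1.965808) / (-1.382) = -2.1815,   |z_1| = 2.1815.
  z_2 = (1.049 - 1.965808) / (-1.382) = 0.6634,   |z_2| = 0.6634.
Moduli of all roots: 2.1815, 0.6634.
All moduli strictly greater than 1? No.
Verdict: Not invertible.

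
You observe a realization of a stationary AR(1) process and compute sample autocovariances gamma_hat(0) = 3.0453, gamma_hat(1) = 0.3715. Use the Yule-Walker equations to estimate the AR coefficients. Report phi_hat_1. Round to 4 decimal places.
\hat\phi_{1} = 0.1220

The Yule-Walker equations for an AR(p) process read, in matrix form,
  Gamma_p phi = r_p,   with   (Gamma_p)_{ij} = gamma(|i - j|),
                       (r_p)_i = gamma(i),   i,j = 1..p.
Substitute the sample gammas (Toeplitz matrix and right-hand side of size 1):
  Gamma_p = [[3.0453]]
  r_p     = [0.3715]
With p = 1 this is the single equation gamma(0) phi_1 = gamma(1):
  phi_hat_1 = gamma(1) / gamma(0) = 0.3715 / 3.0453 = 0.1220.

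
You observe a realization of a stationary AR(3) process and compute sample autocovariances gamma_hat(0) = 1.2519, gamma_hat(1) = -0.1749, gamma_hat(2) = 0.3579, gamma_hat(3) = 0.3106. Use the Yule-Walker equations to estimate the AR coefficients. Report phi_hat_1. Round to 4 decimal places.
\hat\phi_{1} = -0.1960

The Yule-Walker equations for an AR(p) process read, in matrix form,
  Gamma_p phi = r_p,   with   (Gamma_p)_{ij} = gamma(|i - j|),
                       (r_p)_i = gamma(i),   i,j = 1..p.
Substitute the sample gammas (Toeplitz matrix and right-hand side of size 3):
  Gamma_p = [[1.2519, -0.1749, 0.3579], [-0.1749, 1.2519, -0.1749], [0.3579, -0.1749, 1.2519]]
  r_p     = [-0.1749, 0.3579, 0.3106]
Written out (R1..R3):
  (R1) 1.2519 phi_1 - 0.1749 phi_2 + 0.3579 phi_3 = -0.1749
  (R2) -0.1749 phi_1 + 1.2519 phi_2 - 0.1749 phi_3 = 0.3579
  (R3) 0.3579 phi_1 - 0.1749 phi_2 + 1.2519 phi_3 = 0.3106
Gaussian elimination:
  R2 <- R2 - (-0.1749/1.2519) R1 = R2 - (-0.139708) R1:  1.227465 phi_2 - 0.124899 phi_3 = 0.333465
  R3 <- R3 - (0.3579/1.2519) R1 = R3 - (0.285885) R1:  -0.124899 phi_2 + 1.149582 phi_3 = 0.360601
  R3 <- R3 - (-0.124899/1.227465) R2 = R3 - (-0.101753) R2:  1.136873 phi_3 = 0.394533
Back-substitution:
  phi_hat_3 = 0.394533 / 1.136873 = 0.347033
  phi_hat_2 = (0.333465 - (-0.124899)(0.347033)) / 1.227465 = 0.306982
  phi_hat_1 = (-0.1749 - (-0.1749)(0.306982) - (0.3579)(0.347033)) / 1.2519 = -0.196032
So phi_hat = [-0.1960, 0.3070, 0.3470].
Therefore phi_hat_1 = -0.1960.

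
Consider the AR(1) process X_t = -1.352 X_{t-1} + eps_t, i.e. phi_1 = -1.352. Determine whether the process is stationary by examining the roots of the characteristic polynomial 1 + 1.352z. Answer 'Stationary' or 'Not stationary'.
\text{Not stationary}

The AR(p) characteristic polynomial is P(z) = 1 + 1.352z.
Stationarity requires all roots to lie outside the unit circle, i.e. |z| > 1 for every root.
This is linear in z: 1 + (1.352) z = 0  =>  z = -1/(1.352) = -0.739645,  |z| = 0.739645.
Moduli of all roots: 0.7396.
All moduli strictly greater than 1? No.
Verdict: Not stationary.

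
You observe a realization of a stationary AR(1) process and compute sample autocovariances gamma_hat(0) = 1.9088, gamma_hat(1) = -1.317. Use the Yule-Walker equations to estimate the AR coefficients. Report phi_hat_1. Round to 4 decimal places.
\hat\phi_{1} = -0.6900

The Yule-Walker equations for an AR(p) process read, in matrix form,
  Gamma_p phi = r_p,   with   (Gamma_p)_{ij} = gamma(|i - j|),
                       (r_p)_i = gamma(i),   i,j = 1..p.
Substitute the sample gammas (Toeplitz matrix and right-hand side of size 1):
  Gamma_p = [[1.9088]]
  r_p     = [-1.317]
With p = 1 this is the single equation gamma(0) phi_1 = gamma(1):
  phi_hat_1 = gamma(1) / gamma(0) = -1.317 / 1.9088 = -0.6900.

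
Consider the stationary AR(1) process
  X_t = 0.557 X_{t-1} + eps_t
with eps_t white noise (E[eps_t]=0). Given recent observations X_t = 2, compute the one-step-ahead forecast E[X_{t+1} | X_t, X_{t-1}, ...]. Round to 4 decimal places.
E[X_{t+1} \mid \mathcal F_t] = 1.1140

For an AR(p) model X_t = c + sum_i phi_i X_{t-i} + eps_t, the
one-step-ahead conditional mean is
  E[X_{t+1} | X_t, ...] = c + sum_i phi_i X_{t+1-i}.
Substitute known values:
  E[X_{t+1} | ...] = (0.557) * (2)
                   = 1.1140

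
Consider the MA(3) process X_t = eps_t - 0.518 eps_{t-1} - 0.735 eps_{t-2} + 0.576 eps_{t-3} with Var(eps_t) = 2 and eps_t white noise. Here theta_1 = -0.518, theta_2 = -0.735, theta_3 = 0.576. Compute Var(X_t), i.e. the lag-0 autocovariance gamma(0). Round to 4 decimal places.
\gamma(0) = 4.2807

For an MA(q) process X_t = eps_t + sum_i theta_i eps_{t-i} with
Var(eps_t) = sigma^2, the variance is
  gamma(0) = sigma^2 * (1 + sum_i theta_i^2).
  sum_i theta_i^2 = (-0.518)^2 + (-0.735)^2 + (0.576)^2 = 0.268324 + 0.540225 + 0.331776 = 1.140325.
  gamma(0) = 2 * (1 + 1.140325) = 2 * 2.140325 = 4.28065, which rounds to 4.2807.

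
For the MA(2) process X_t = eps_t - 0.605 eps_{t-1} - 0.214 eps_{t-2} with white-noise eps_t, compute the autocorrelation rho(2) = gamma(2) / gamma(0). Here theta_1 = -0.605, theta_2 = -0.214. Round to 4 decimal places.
\rho(2) = -0.1516

For an MA(q) process with theta_0 = 1, the autocovariance is
  gamma(k) = sigma^2 * sum_{i=0..q-k} theta_i * theta_{i+k},
and rho(k) = gamma(k) / gamma(0). Sigma^2 cancels.
  numerator   = (1)*(-0.214) = -0.214.
  denominator = (1)^2 + (-0.605)^2 + (-0.214)^2 = 1.411821.
  rho(2) = -0.214 / 1.411821 = -0.1516.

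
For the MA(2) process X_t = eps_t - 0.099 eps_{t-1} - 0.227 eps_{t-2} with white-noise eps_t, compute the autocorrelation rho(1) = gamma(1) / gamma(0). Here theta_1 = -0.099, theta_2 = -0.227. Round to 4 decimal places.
\rho(1) = -0.0721

For an MA(q) process with theta_0 = 1, the autocovariance is
  gamma(k) = sigma^2 * sum_{i=0..q-k} theta_i * theta_{i+k},
and rho(k) = gamma(k) / gamma(0). Sigma^2 cancels.
  numerator   = (1)*(-0.099) + (-0.099)*(-0.227) = -0.076527.
  denominator = (1)^2 + (-0.099)^2 + (-0.227)^2 = 1.06133.
  rho(1) = -0.076527 / 1.06133 = -0.0721.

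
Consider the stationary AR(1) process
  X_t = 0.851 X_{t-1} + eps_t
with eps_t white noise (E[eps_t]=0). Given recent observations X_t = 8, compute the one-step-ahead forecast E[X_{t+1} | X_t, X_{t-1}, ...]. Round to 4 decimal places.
E[X_{t+1} \mid \mathcal F_t] = 6.8080

For an AR(p) model X_t = c + sum_i phi_i X_{t-i} + eps_t, the
one-step-ahead conditional mean is
  E[X_{t+1} | X_t, ...] = c + sum_i phi_i X_{t+1-i}.
Substitute known values:
  E[X_{t+1} | ...] = (0.851) * (8)
                   = 6.8080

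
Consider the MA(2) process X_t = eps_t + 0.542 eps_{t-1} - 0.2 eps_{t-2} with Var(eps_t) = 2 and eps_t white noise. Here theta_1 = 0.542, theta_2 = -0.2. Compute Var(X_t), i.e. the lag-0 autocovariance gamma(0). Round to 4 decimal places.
\gamma(0) = 2.6675

For an MA(q) process X_t = eps_t + sum_i theta_i eps_{t-i} with
Var(eps_t) = sigma^2, the variance is
  gamma(0) = sigma^2 * (1 + sum_i theta_i^2).
  sum_i theta_i^2 = (0.542)^2 + (-0.2)^2 = 0.293764 + 0.04 = 0.333764.
  gamma(0) = 2 * (1 + 0.333764) = 2 * 1.333764 = 2.667528, which rounds to 2.6675.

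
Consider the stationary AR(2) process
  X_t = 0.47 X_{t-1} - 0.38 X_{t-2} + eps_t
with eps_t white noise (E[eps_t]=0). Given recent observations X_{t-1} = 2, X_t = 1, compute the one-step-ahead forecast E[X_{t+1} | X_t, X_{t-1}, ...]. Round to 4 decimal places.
E[X_{t+1} \mid \mathcal F_t] = -0.2900

For an AR(p) model X_t = c + sum_i phi_i X_{t-i} + eps_t, the
one-step-ahead conditional mean is
  E[X_{t+1} | X_t, ...] = c + sum_i phi_i X_{t+1-i}.
Substitute known values:
  E[X_{t+1} | ...] = (0.47) * (1) + (-0.38) * (2)
                   = -0.2900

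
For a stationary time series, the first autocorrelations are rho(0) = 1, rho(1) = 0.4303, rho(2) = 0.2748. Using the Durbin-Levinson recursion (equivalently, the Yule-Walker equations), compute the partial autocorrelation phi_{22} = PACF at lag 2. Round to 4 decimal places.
\phi_{22} = 0.1100

The PACF at lag k is phi_{kk}, the last component of the solution
to the Yule-Walker system G_k phi = r_k where
  (G_k)_{ij} = rho(|i - j|), (r_k)_i = rho(i), i,j = 1..k.
Equivalently, Durbin-Levinson gives phi_{kk} iteratively:
  phi_{11} = rho(1)
  phi_{kk} = [rho(k) - sum_{j=1..k-1} phi_{k-1,j} rho(k-j)]
            / [1 - sum_{j=1..k-1} phi_{k-1,j} rho(j)],
  phi_{k,j} = phi_{k-1,j} - phi_{kk} phi_{k-1,k-j},  j = 1..k-1.
Step k = 1:
  phi_11 = rho(1) = 0.4303.
Step k = 2:
  phi_22 = [rho(2) - phi_11 rho(1)] / [1 - phi_11 rho(1)] = [0.2748 - (0.4303)(0.4303)] / [1 - (0.4303)(0.4303)]
         = 0.08964191 / 0.81484191 = 0.11.
Therefore phi_{22} = 0.1100.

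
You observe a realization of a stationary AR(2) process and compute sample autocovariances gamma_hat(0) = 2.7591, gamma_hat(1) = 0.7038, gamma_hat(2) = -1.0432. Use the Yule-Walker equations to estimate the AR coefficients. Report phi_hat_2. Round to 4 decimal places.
\hat\phi_{2} = -0.4740

The Yule-Walker equations for an AR(p) process read, in matrix form,
  Gamma_p phi = r_p,   with   (Gamma_p)_{ij} = gamma(|i - j|),
                       (r_p)_i = gamma(i),   i,j = 1..p.
Substitute the sample gammas (Toeplitz matrix and right-hand side of size 2):
  Gamma_p = [[2.7591, 0.7038], [0.7038, 2.7591]]
  r_p     = [0.7038, -1.0432]
Written out:
  2.7591 phi_1 + 0.7038 phi_2 = 0.7038
  0.7038 phi_1 + 2.7591 phi_2 = -1.0432
Solve by Cramer's rule:
  det = gamma(0)^2 - gamma(1)^2 = (2.7591)^2 - (0.7038)^2 = 7.61263281 - 0.49533444 = 7.11729837
  phi_hat_1 = [gamma(1) gamma(0) - gamma(1) gamma(2)] / det = [(0.7038)(2.7591) - (0.7038)(-1.0432)] / 7.11729837 = 2.67605874 / 7.11729837 = 0.376
  phi_hat_2 = [gamma(0) gamma(2) - gamma(1)^2] / det = [(2.7591)(-1.0432) - (0.7038)^2] / 7.11729837 = -3.37362756 / 7.11729837 = -0.474
So phi_hat = [0.3760, -0.4740].
Therefore phi_hat_2 = -0.4740.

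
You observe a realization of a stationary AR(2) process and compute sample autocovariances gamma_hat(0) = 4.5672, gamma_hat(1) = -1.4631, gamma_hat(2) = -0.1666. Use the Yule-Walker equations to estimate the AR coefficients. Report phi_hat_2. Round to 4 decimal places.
\hat\phi_{2} = -0.1550

The Yule-Walker equations for an AR(p) process read, in matrix form,
  Gamma_p phi = r_p,   with   (Gamma_p)_{ij} = gamma(|i - j|),
                       (r_p)_i = gamma(i),   i,j = 1..p.
Substitute the sample gammas (Toeplitz matrix and right-hand side of size 2):
  Gamma_p = [[4.5672, -1.4631], [-1.4631, 4.5672]]
  r_p     = [-1.4631, -0.1666]
Written out:
  4.5672 phi_1 - 1.4631 phi_2 = -1.4631
  -1.4631 phi_1 + 4.5672 phi_2 = -0.1666
Solve by Cramer's rule:
  det = gamma(0)^2 - gamma(1)^2 = (4.5672)^2 - (-1.4631)^2 = 20.85931584 - 2.14066161 = 18.71865423
  phi_hat_1 = [gamma(1) gamma(0) - gamma(1) gamma(2)] / det = [(-1.4631)(4.5672) - (-1.4631)(-0.1666)] / 18.71865423 = -6.92602278 / 18.71865423 = -0.37
  phi_hat_2 = [gamma(0) gamma(2) - gamma(1)^2] / det = [(4.5672)(-0.1666) - (-1.4631)^2] / 18.71865423 = -2.90155713 / 18.71865423 = -0.155
So phi_hat = [-0.3700, -0.1550].
Therefore phi_hat_2 = -0.1550.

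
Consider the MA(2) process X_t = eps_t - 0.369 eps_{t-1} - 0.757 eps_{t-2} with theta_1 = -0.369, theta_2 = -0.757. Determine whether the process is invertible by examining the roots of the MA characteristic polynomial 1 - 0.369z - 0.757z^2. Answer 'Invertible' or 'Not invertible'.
\text{Not invertible}

The MA(q) characteristic polynomial is P(z) = 1 - 0.369z - 0.757z^2.
Invertibility requires all roots to lie outside the unit circle, i.e. |z| > 1 for every root.
Set 1 + (-0.369) z + (-0.757) z^2 = 0, i.e. a z^2 + b z + c = 0 with a = -0.757, b = -0.369, c = 1.
Discriminant D = b^2 - 4ac = (-0.369)^2 - 4*(-0.757)*1 = 0.136161 - (-3.028) = 3.164161.
D >= 0, so the roots are real: z = (-b +/- sqrt(D)) / (2a) = (0.369 +/- 1.778809) / (-1.514).
  z_1 = (0.369 + 1.778809) / (-1.514) = -1.4186,   |z_1| = 1.4186.
  z_2 = (0.369 - 1.778809) / (-1.514) = 0.9312,   |z_2| = 0.9312.
Moduli of all roots: 1.4186, 0.9312.
All moduli strictly greater than 1? No.
Verdict: Not invertible.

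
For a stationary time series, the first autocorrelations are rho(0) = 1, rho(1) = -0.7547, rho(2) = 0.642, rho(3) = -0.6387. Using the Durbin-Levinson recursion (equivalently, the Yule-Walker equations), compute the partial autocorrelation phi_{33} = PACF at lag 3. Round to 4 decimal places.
\phi_{33} = -0.2599

The PACF at lag k is phi_{kk}, the last component of the solution
to the Yule-Walker system G_k phi = r_k where
  (G_k)_{ij} = rho(|i - j|), (r_k)_i = rho(i), i,j = 1..k.
Equivalently, Durbin-Levinson gives phi_{kk} iteratively:
  phi_{11} = rho(1)
  phi_{kk} = [rho(k) - sum_{j=1..k-1} phi_{k-1,j} rho(k-j)]
            / [1 - sum_{j=1..k-1} phi_{k-1,j} rho(j)],
  phi_{k,j} = phi_{k-1,j} - phi_{kk} phi_{k-1,k-j},  j = 1..k-1.
Step k = 1:
  phi_11 = rho(1) = -0.7547.
Step k = 2:
  phi_22 = [rho(2) - phi_11 rho(1)] / [1 - phi_11 rho(1)] = [0.642 - (-0.7547)(-0.7547)] / [1 - (-0.7547)(-0.7547)]
         = 0.07242791 / 0.43042791 = 0.16827.
  Update: phi_21 = phi_11 - phi_22 phi_11 = -0.7547 - (0.16827)(-0.7547) = -0.627707.
Step k = 3:
  phi_33 = [rho(3) - phi_21 rho(2) - phi_22 rho(1)] / [1 - phi_21 rho(1) - phi_22 rho(2)]
    numerator   = -0.6387 - (-0.627707)(0.642) - (0.16827)(-0.7547) = -0.1087191
    denominator = 1 - (-0.627707)(-0.7547) - (0.16827)(0.642) = 0.4182405
  phi_33 = -0.1087191 / 0.4182405 = -0.2599.
Therefore phi_{33} = -0.2599.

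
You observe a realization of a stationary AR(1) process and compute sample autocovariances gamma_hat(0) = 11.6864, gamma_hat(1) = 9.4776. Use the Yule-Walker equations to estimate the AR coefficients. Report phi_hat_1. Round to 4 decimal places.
\hat\phi_{1} = 0.8110

The Yule-Walker equations for an AR(p) process read, in matrix form,
  Gamma_p phi = r_p,   with   (Gamma_p)_{ij} = gamma(|i - j|),
                       (r_p)_i = gamma(i),   i,j = 1..p.
Substitute the sample gammas (Toeplitz matrix and right-hand side of size 1):
  Gamma_p = [[11.6864]]
  r_p     = [9.4776]
With p = 1 this is the single equation gamma(0) phi_1 = gamma(1):
  phi_hat_1 = gamma(1) / gamma(0) = 9.4776 / 11.6864 = 0.8110.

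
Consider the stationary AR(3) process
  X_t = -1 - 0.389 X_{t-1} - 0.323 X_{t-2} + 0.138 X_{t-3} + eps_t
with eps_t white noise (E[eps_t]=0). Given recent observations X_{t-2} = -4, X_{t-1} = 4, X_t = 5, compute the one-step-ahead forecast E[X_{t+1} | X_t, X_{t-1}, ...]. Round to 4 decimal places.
E[X_{t+1} \mid \mathcal F_t] = -4.7890

For an AR(p) model X_t = c + sum_i phi_i X_{t-i} + eps_t, the
one-step-ahead conditional mean is
  E[X_{t+1} | X_t, ...] = c + sum_i phi_i X_{t+1-i}.
Substitute known values:
  E[X_{t+1} | ...] = -1 + (-0.389) * (5) + (-0.323) * (4) + (0.138) * (-4)
                   = -4.7890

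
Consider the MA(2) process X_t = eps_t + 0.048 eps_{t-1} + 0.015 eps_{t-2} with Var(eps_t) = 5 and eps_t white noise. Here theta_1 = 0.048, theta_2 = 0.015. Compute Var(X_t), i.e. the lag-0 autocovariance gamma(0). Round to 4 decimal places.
\gamma(0) = 5.0126

For an MA(q) process X_t = eps_t + sum_i theta_i eps_{t-i} with
Var(eps_t) = sigma^2, the variance is
  gamma(0) = sigma^2 * (1 + sum_i theta_i^2).
  sum_i theta_i^2 = (0.048)^2 + (0.015)^2 = 0.002304 + 0.000225 = 0.002529.
  gamma(0) = 5 * (1 + 0.002529) = 5 * 1.002529 = 5.012645, which rounds to 5.0126.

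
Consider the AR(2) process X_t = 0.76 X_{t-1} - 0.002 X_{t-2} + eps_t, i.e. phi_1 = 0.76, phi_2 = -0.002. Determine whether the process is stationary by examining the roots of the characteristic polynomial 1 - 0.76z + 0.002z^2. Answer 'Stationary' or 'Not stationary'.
\text{Stationary}

The AR(p) characteristic polynomial is P(z) = 1 - 0.76z + 0.002z^2.
Stationarity requires all roots to lie outside the unit circle, i.e. |z| > 1 for every root.
Set 1 + (-0.76) z + (0.002) z^2 = 0, i.e. a z^2 + b z + c = 0 with a = 0.002, b = -0.76, c = 1.
Discriminant D = b^2 - 4ac = (-0.76)^2 - 4*(0.002)*1 = 0.5776 - (0.008) = 0.5696.
D >= 0, so the roots are real: z = (-b +/- sqrt(D)) / (2a) = (0.76 +/- 0.754718) / (0.004).
  z_1 = (0.76 + 0.754718) / (0.004) = 378.6796,   |z_1| = 378.6796.
  z_2 = (0.76 - 0.754718) / (0.004) = 1.3204,   |z_2| = 1.3204.
Moduli of all roots: 378.6796, 1.3204.
All moduli strictly greater than 1? Yes.
Verdict: Stationary.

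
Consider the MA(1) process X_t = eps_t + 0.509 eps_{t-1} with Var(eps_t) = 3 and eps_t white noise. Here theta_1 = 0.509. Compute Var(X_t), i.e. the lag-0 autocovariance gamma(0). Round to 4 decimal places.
\gamma(0) = 3.7772

For an MA(q) process X_t = eps_t + sum_i theta_i eps_{t-i} with
Var(eps_t) = sigma^2, the variance is
  gamma(0) = sigma^2 * (1 + sum_i theta_i^2).
  sum_i theta_i^2 = (0.509)^2 = 0.259081.
  gamma(0) = 3 * (1 + 0.259081) = 3 * 1.259081 = 3.777243, which rounds to 3.7772.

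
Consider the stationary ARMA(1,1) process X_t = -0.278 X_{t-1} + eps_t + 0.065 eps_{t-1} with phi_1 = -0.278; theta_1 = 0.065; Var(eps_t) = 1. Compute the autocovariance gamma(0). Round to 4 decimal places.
\gamma(0) = 1.0492

Multiply the model equation by X_{t-k} and take expectations. With theta_0 = psi_0 = 1 and psi_j the MA(infinity) weights, this gives
  gamma(k) - sum_i phi_i gamma(k-i) = c_k,
  c_k = sigma^2 * sum_{j=k..q} theta_j psi_{j-k}   (c_k = 0 for k > q),
using gamma(-m) = gamma(m).
psi-weights needed (psi_j = theta_j + sum_i phi_i psi_{j-i}):
  psi_1 = theta_1 + phi_1 = 0.065 + (-0.278) = -0.213
Right-hand sides:
  c_0 = sigma^2 (1 + theta_1 psi_1) = 1 * (1 + (0.065)(-0.213)) = 1 * 0.986155 = 0.986155
  c_1 = sigma^2 theta_1 = 1 * (0.065) = 0.065
  c_2 = 0
Equations for k = 0 and k = 1 (AR order 1):
  gamma(0) = phi_1 gamma(1) + c_0
  gamma(1) = phi_1 gamma(0) + c_1
Substituting the second into the first: gamma(0) (1 - phi_1^2) = c_0 + phi_1 c_1, so
  gamma(0) = (c_0 + phi_1 c_1) / (1 - phi_1^2) = (0.986155 + (-0.278)(0.065)) / (1 - (-0.278)^2) = 0.968085 / 0.922716 = 1.049169.
Therefore gamma(0) = 1.0492 (to 4 decimal places).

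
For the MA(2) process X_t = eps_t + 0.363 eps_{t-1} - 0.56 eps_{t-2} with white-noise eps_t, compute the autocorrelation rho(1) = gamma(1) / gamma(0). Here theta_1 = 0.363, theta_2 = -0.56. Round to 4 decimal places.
\rho(1) = 0.1105

For an MA(q) process with theta_0 = 1, the autocovariance is
  gamma(k) = sigma^2 * sum_{i=0..q-k} theta_i * theta_{i+k},
and rho(k) = gamma(k) / gamma(0). Sigma^2 cancels.
  numerator   = (1)*(0.363) + (0.363)*(-0.56) = 0.15972.
  denominator = (1)^2 + (0.363)^2 + (-0.56)^2 = 1.445369.
  rho(1) = 0.15972 / 1.445369 = 0.1105.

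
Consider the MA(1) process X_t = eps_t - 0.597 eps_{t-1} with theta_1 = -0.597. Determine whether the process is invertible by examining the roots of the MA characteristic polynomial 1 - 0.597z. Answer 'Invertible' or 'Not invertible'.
\text{Invertible}

The MA(q) characteristic polynomial is P(z) = 1 - 0.597z.
Invertibility requires all roots to lie outside the unit circle, i.e. |z| > 1 for every root.
This is linear in z: 1 + (-0.597) z = 0  =>  z = -1/(-0.597) = 1.675042,  |z| = 1.675042.
Moduli of all roots: 1.6750.
All moduli strictly greater than 1? Yes.
Verdict: Invertible.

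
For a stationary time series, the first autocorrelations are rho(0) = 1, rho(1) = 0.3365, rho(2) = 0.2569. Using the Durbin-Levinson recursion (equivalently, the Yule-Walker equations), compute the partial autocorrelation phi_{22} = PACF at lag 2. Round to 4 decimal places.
\phi_{22} = 0.1620

The PACF at lag k is phi_{kk}, the last component of the solution
to the Yule-Walker system G_k phi = r_k where
  (G_k)_{ij} = rho(|i - j|), (r_k)_i = rho(i), i,j = 1..k.
Equivalently, Durbin-Levinson gives phi_{kk} iteratively:
  phi_{11} = rho(1)
  phi_{kk} = [rho(k) - sum_{j=1..k-1} phi_{k-1,j} rho(k-j)]
            / [1 - sum_{j=1..k-1} phi_{k-1,j} rho(j)],
  phi_{k,j} = phi_{k-1,j} - phi_{kk} phi_{k-1,k-j},  j = 1..k-1.
Step k = 1:
  phi_11 = rho(1) = 0.3365.
Step k = 2:
  phi_22 = [rho(2) - phi_11 rho(1)] / [1 - phi_11 rho(1)] = [0.2569 - (0.3365)(0.3365)] / [1 - (0.3365)(0.3365)]
         = 0.14366775 / 0.88676775 = 0.162.
Therefore phi_{22} = 0.1620.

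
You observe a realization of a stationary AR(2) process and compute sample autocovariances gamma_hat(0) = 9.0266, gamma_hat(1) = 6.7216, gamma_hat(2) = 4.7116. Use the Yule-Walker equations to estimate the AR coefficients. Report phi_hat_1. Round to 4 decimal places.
\hat\phi_{1} = 0.7990

The Yule-Walker equations for an AR(p) process read, in matrix form,
  Gamma_p phi = r_p,   with   (Gamma_p)_{ij} = gamma(|i - j|),
                       (r_p)_i = gamma(i),   i,j = 1..p.
Substitute the sample gammas (Toeplitz matrix and right-hand side of size 2):
  Gamma_p = [[9.0266, 6.7216], [6.7216, 9.0266]]
  r_p     = [6.7216, 4.7116]
Written out:
  9.0266 phi_1 + 6.7216 phi_2 = 6.7216
  6.7216 phi_1 + 9.0266 phi_2 = 4.7116
Solve by Cramer's rule:
  det = gamma(0)^2 - gamma(1)^2 = (9.0266)^2 - (6.7216)^2 = 81.47950756 - 45.17990656 = 36.299601
  phi_hat_1 = [gamma(1) gamma(0) - gamma(1) gamma(2)] / det = [(6.7216)(9.0266) - (6.7216)(4.7116)] / 36.299601 = 29.003704 / 36.299601 = 0.799
  phi_hat_2 = [gamma(0) gamma(2) - gamma(1)^2] / det = [(9.0266)(4.7116) - (6.7216)^2] / 36.299601 = -2.650178 / 36.299601 = -0.073
So phi_hat = [0.7990, -0.0730].
Therefore phi_hat_1 = 0.7990.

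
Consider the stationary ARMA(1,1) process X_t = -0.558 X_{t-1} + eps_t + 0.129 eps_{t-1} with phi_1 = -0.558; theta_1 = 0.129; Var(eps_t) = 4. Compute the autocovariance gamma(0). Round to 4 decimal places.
\gamma(0) = 5.0690

Multiply the model equation by X_{t-k} and take expectations. With theta_0 = psi_0 = 1 and psi_j the MA(infinity) weights, this gives
  gamma(k) - sum_i phi_i gamma(k-i) = c_k,
  c_k = sigma^2 * sum_{j=k..q} theta_j psi_{j-k}   (c_k = 0 for k > q),
using gamma(-m) = gamma(m).
psi-weights needed (psi_j = theta_j + sum_i phi_i psi_{j-i}):
  psi_1 = theta_1 + phi_1 = 0.129 + (-0.558) = -0.429
Right-hand sides:
  c_0 = sigma^2 (1 + theta_1 psi_1) = 4 * (1 + (0.129)(-0.429)) = 4 * 0.944659 = 3.778636
  c_1 = sigma^2 theta_1 = 4 * (0.129) = 0.516
  c_2 = 0
Equations for k = 0 and k = 1 (AR order 1):
  gamma(0) = phi_1 gamma(1) + c_0
  gamma(1) = phi_1 gamma(0) + c_1
Substituting the second into the first: gamma(0) (1 - phi_1^2) = c_0 + phi_1 c_1, so
  gamma(0) = (c_0 + phi_1 c_1) / (1 - phi_1^2) = (3.778636 + (-0.558)(0.516)) / (1 - (-0.558)^2) = 3.490708 / 0.688636 = 5.069018.
Therefore gamma(0) = 5.0690 (to 4 decimal places).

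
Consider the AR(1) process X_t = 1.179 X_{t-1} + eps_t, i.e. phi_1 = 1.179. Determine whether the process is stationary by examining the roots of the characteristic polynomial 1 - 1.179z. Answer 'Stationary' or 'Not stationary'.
\text{Not stationary}

The AR(p) characteristic polynomial is P(z) = 1 - 1.179z.
Stationarity requires all roots to lie outside the unit circle, i.e. |z| > 1 for every root.
This is linear in z: 1 + (-1.179) z = 0  =>  z = -1/(-1.179) = 0.848176,  |z| = 0.848176.
Moduli of all roots: 0.8482.
All moduli strictly greater than 1? No.
Verdict: Not stationary.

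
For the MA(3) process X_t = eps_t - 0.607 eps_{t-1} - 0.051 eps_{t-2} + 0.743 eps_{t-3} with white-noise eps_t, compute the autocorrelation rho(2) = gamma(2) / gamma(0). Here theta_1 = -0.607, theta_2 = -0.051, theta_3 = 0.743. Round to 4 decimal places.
\rho(2) = -0.2610

For an MA(q) process with theta_0 = 1, the autocovariance is
  gamma(k) = sigma^2 * sum_{i=0..q-k} theta_i * theta_{i+k},
and rho(k) = gamma(k) / gamma(0). Sigma^2 cancels.
  numerator   = (1)*(-0.051) + (-0.607)*(0.743) = -0.502001.
  denominator = (1)^2 + (-0.607)^2 + (-0.051)^2 + (0.743)^2 = 1.923099.
  rho(2) = -0.502001 / 1.923099 = -0.2610.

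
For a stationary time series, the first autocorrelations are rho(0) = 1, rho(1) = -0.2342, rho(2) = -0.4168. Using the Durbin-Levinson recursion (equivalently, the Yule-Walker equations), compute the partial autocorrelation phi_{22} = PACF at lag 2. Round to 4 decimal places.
\phi_{22} = -0.4990

The PACF at lag k is phi_{kk}, the last component of the solution
to the Yule-Walker system G_k phi = r_k where
  (G_k)_{ij} = rho(|i - j|), (r_k)_i = rho(i), i,j = 1..k.
Equivalently, Durbin-Levinson gives phi_{kk} iteratively:
  phi_{11} = rho(1)
  phi_{kk} = [rho(k) - sum_{j=1..k-1} phi_{k-1,j} rho(k-j)]
            / [1 - sum_{j=1..k-1} phi_{k-1,j} rho(j)],
  phi_{k,j} = phi_{k-1,j} - phi_{kk} phi_{k-1,k-j},  j = 1..k-1.
Step k = 1:
  phi_11 = rho(1) = -0.2342.
Step k = 2:
  phi_22 = [rho(2) - phi_11 rho(1)] / [1 - phi_11 rho(1)] = [-0.4168 - (-0.2342)(-0.2342)] / [1 - (-0.2342)(-0.2342)]
         = -0.47164964 / 0.94515036 = -0.499.
Therefore phi_{22} = -0.4990.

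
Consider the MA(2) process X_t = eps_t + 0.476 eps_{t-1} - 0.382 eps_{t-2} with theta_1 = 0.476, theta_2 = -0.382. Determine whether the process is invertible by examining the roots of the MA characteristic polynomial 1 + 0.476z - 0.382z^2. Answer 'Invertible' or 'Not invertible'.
\text{Invertible}

The MA(q) characteristic polynomial is P(z) = 1 + 0.476z - 0.382z^2.
Invertibility requires all roots to lie outside the unit circle, i.e. |z| > 1 for every root.
Set 1 + (0.476) z + (-0.382) z^2 = 0, i.e. a z^2 + b z + c = 0 with a = -0.382, b = 0.476, c = 1.
Discriminant D = b^2 - 4ac = (0.476)^2 - 4*(-0.382)*1 = 0.226576 - (-1.528) = 1.754576.
D >= 0, so the roots are real: z = (-b +/- sqrt(D)) / (2a) = (-0.476 +/- 1.324604) / (-0.764).
  z_1 = (-0.476 + 1.324604) / (-0.764) = -1.1107,   |z_1| = 1.1107.
  z_2 = (-0.476 - 1.324604) / (-0.764) = 2.3568,   |z_2| = 2.3568.
Moduli of all roots: 1.1107, 2.3568.
All moduli strictly greater than 1? Yes.
Verdict: Invertible.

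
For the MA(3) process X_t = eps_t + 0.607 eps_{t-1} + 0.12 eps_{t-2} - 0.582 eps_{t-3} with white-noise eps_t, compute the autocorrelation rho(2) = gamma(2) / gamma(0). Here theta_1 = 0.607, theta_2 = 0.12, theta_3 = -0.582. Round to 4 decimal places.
\rho(2) = -0.1355

For an MA(q) process with theta_0 = 1, the autocovariance is
  gamma(k) = sigma^2 * sum_{i=0..q-k} theta_i * theta_{i+k},
and rho(k) = gamma(k) / gamma(0). Sigma^2 cancels.
  numerator   = (1)*(0.12) + (0.607)*(-0.582) = -0.233274.
  denominator = (1)^2 + (0.607)^2 + (0.12)^2 + (-0.582)^2 = 1.721573.
  rho(2) = -0.233274 / 1.721573 = -0.1355.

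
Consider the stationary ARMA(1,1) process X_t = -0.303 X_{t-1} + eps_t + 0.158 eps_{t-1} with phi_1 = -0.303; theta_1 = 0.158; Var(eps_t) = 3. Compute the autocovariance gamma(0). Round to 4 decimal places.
\gamma(0) = 3.0695

Multiply the model equation by X_{t-k} and take expectations. With theta_0 = psi_0 = 1 and psi_j the MA(infinity) weights, this gives
  gamma(k) - sum_i phi_i gamma(k-i) = c_k,
  c_k = sigma^2 * sum_{j=k..q} theta_j psi_{j-k}   (c_k = 0 for k > q),
using gamma(-m) = gamma(m).
psi-weights needed (psi_j = theta_j + sum_i phi_i psi_{j-i}):
  psi_1 = theta_1 + phi_1 = 0.158 + (-0.303) = -0.145
Right-hand sides:
  c_0 = sigma^2 (1 + theta_1 psi_1) = 3 * (1 + (0.158)(-0.145)) = 3 * 0.97709 = 2.93127
  c_1 = sigma^2 theta_1 = 3 * (0.158) = 0.474
  c_2 = 0
Equations for k = 0 and k = 1 (AR order 1):
  gamma(0) = phi_1 gamma(1) + c_0
  gamma(1) = phi_1 gamma(0) + c_1
Substituting the second into the first: gamma(0) (1 - phi_1^2) = c_0 + phi_1 c_1, so
  gamma(0) = (c_0 + phi_1 c_1) / (1 - phi_1^2) = (2.93127 + (-0.303)(0.474)) / (1 - (-0.303)^2) = 2.787648 / 0.908191 = 3.069451.
Therefore gamma(0) = 3.0695 (to 4 decimal places).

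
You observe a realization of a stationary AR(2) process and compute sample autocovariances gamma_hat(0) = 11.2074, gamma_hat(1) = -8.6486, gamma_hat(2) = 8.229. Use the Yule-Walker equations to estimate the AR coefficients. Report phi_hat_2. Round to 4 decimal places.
\hat\phi_{2} = 0.3430

The Yule-Walker equations for an AR(p) process read, in matrix form,
  Gamma_p phi = r_p,   with   (Gamma_p)_{ij} = gamma(|i - j|),
                       (r_p)_i = gamma(i),   i,j = 1..p.
Substitute the sample gammas (Toeplitz matrix and right-hand side of size 2):
  Gamma_p = [[11.2074, -8.6486], [-8.6486, 11.2074]]
  r_p     = [-8.6486, 8.229]
Written out:
  11.2074 phi_1 - 8.6486 phi_2 = -8.6486
  -8.6486 phi_1 + 11.2074 phi_2 = 8.229
Solve by Cramer's rule:
  det = gamma(0)^2 - gamma(1)^2 = (11.2074)^2 - (-8.6486)^2 = 125.60581476 - 74.79828196 = 50.8075328
  phi_hat_1 = [gamma(1) gamma(0) - gamma(1) gamma(2)] / det = [(-8.6486)(11.2074) - (-8.6486)(8.229)] / 50.8075328 = -25.75899024 / 50.8075328 = -0.507
  phi_hat_2 = [gamma(0) gamma(2) - gamma(1)^2] / det = [(11.2074)(8.229) - (-8.6486)^2] / 50.8075328 = 17.42741264 / 50.8075328 = 0.343
So phi_hat = [-0.5070, 0.3430].
Therefore phi_hat_2 = 0.3430.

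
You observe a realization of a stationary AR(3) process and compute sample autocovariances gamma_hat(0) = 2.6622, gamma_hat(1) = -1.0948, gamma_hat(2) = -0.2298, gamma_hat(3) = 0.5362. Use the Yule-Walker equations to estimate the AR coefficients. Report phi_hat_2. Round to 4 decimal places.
\hat\phi_{2} = -0.2870

The Yule-Walker equations for an AR(p) process read, in matrix form,
  Gamma_p phi = r_p,   with   (Gamma_p)_{ij} = gamma(|i - j|),
                       (r_p)_i = gamma(i),   i,j = 1..p.
Substitute the sample gammas (Toeplitz matrix and right-hand side of size 3):
  Gamma_p = [[2.6622, -1.0948, -0.2298], [-1.0948, 2.6622, -1.0948], [-0.2298, -1.0948, 2.6622]]
  r_p     = [-1.0948, -0.2298, 0.5362]
Written out (R1..R3):
  (R1) 2.6622 phi_1 - 1.0948 phi_2 - 0.2298 phi_3 = -1.0948
  (R2) -1.0948 phi_1 + 2.6622 phi_2 - 1.0948 phi_3 = -0.2298
  (R3) -0.2298 phi_1 - 1.0948 phi_2 + 2.6622 phi_3 = 0.5362
Gaussian elimination:
  R2 <- R2 - (-1.0948/2.6622) R1 = R2 - (-0.411239) R1:  2.211976 phi_2 - 1.189303 phi_3 = -0.680024
  R3 <- R3 - (-0.2298/2.6622) R1 = R3 - (-0.08632) R1:  -1.189303 phi_2 + 2.642364 phi_3 = 0.441697
  R3 <- R3 - (-1.189303/2.211976) R2 = R3 - (-0.537665) R2:  2.002917 phi_3 = 0.076072
Back-substitution:
  phi_hat_3 = 0.076072 / 2.002917 = 0.037981
  phi_hat_2 = (-0.680024 - (-1.189303)(0.037981)) / 2.211976 = -0.287008
  phi_hat_1 = (-1.0948 - (-1.0948)(-0.287008) - (-0.2298)(0.037981)) / 2.6622 = -0.525989
So phi_hat = [-0.5260, -0.2870, 0.0380].
Therefore phi_hat_2 = -0.2870.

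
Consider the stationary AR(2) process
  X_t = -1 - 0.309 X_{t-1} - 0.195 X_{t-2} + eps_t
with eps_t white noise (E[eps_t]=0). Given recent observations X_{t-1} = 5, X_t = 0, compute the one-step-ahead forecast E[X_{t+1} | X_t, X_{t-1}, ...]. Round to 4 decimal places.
E[X_{t+1} \mid \mathcal F_t] = -1.9750

For an AR(p) model X_t = c + sum_i phi_i X_{t-i} + eps_t, the
one-step-ahead conditional mean is
  E[X_{t+1} | X_t, ...] = c + sum_i phi_i X_{t+1-i}.
Substitute known values:
  E[X_{t+1} | ...] = -1 + (-0.309) * (0) + (-0.195) * (5)
                   = -1.9750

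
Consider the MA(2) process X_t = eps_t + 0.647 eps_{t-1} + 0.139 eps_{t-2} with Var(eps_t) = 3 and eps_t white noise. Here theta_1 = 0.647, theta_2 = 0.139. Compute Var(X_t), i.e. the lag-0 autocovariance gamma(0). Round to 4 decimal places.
\gamma(0) = 4.3138

For an MA(q) process X_t = eps_t + sum_i theta_i eps_{t-i} with
Var(eps_t) = sigma^2, the variance is
  gamma(0) = sigma^2 * (1 + sum_i theta_i^2).
  sum_i theta_i^2 = (0.647)^2 + (0.139)^2 = 0.418609 + 0.019321 = 0.43793.
  gamma(0) = 3 * (1 + 0.43793) = 3 * 1.43793 = 4.31379, which rounds to 4.3138.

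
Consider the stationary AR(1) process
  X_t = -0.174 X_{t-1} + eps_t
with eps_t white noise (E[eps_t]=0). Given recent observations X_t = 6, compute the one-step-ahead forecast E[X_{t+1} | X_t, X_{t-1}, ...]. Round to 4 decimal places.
E[X_{t+1} \mid \mathcal F_t] = -1.0440

For an AR(p) model X_t = c + sum_i phi_i X_{t-i} + eps_t, the
one-step-ahead conditional mean is
  E[X_{t+1} | X_t, ...] = c + sum_i phi_i X_{t+1-i}.
Substitute known values:
  E[X_{t+1} | ...] = (-0.174) * (6)
                   = -1.0440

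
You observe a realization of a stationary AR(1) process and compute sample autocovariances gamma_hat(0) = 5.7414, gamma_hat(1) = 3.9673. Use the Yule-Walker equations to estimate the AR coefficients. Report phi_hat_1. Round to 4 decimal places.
\hat\phi_{1} = 0.6910

The Yule-Walker equations for an AR(p) process read, in matrix form,
  Gamma_p phi = r_p,   with   (Gamma_p)_{ij} = gamma(|i - j|),
                       (r_p)_i = gamma(i),   i,j = 1..p.
Substitute the sample gammas (Toeplitz matrix and right-hand side of size 1):
  Gamma_p = [[5.7414]]
  r_p     = [3.9673]
With p = 1 this is the single equation gamma(0) phi_1 = gamma(1):
  phi_hat_1 = gamma(1) / gamma(0) = 3.9673 / 5.7414 = 0.6910.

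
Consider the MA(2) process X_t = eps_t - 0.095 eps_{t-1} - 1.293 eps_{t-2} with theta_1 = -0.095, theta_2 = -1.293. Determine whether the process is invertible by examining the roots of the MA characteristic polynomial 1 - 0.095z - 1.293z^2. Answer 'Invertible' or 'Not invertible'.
\text{Not invertible}

The MA(q) characteristic polynomial is P(z) = 1 - 0.095z - 1.293z^2.
Invertibility requires all roots to lie outside the unit circle, i.e. |z| > 1 for every root.
Set 1 + (-0.095) z + (-1.293) z^2 = 0, i.e. a z^2 + b z + c = 0 with a = -1.293, b = -0.095, c = 1.
Discriminant D = b^2 - 4ac = (-0.095)^2 - 4*(-1.293)*1 = 0.009025 - (-5.172) = 5.181025.
D >= 0, so the roots are real: z = (-b +/- sqrt(D)) / (2a) = (0.095 +/- 2.276187) / (-2.586).
  z_1 = (0.095 + 2.276187) / (-2.586) = -0.9169,   |z_1| = 0.9169.
  z_2 = (0.095 - 2.276187) / (-2.586) = 0.8435,   |z_2| = 0.8435.
Moduli of all roots: 0.9169, 0.8435.
All moduli strictly greater than 1? No.
Verdict: Not invertible.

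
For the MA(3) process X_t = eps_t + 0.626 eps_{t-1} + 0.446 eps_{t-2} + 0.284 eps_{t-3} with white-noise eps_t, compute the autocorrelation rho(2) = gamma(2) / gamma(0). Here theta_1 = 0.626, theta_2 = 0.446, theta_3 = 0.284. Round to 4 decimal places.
\rho(2) = 0.3732

For an MA(q) process with theta_0 = 1, the autocovariance is
  gamma(k) = sigma^2 * sum_{i=0..q-k} theta_i * theta_{i+k},
and rho(k) = gamma(k) / gamma(0). Sigma^2 cancels.
  numerator   = (1)*(0.446) + (0.626)*(0.284) = 0.623784.
  denominator = (1)^2 + (0.626)^2 + (0.446)^2 + (0.284)^2 = 1.671448.
  rho(2) = 0.623784 / 1.671448 = 0.3732.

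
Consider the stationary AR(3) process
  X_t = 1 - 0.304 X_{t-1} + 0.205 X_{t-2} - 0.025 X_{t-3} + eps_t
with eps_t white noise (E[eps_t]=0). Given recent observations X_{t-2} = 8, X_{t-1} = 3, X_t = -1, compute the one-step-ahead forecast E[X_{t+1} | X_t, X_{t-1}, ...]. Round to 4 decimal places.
E[X_{t+1} \mid \mathcal F_t] = 1.7190

For an AR(p) model X_t = c + sum_i phi_i X_{t-i} + eps_t, the
one-step-ahead conditional mean is
  E[X_{t+1} | X_t, ...] = c + sum_i phi_i X_{t+1-i}.
Substitute known values:
  E[X_{t+1} | ...] = 1 + (-0.304) * (-1) + (0.205) * (3) + (-0.025) * (8)
                   = 1.7190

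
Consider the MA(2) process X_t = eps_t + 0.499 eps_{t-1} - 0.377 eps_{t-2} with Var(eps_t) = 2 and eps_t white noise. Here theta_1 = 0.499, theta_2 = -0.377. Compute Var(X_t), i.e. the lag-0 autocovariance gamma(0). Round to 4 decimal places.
\gamma(0) = 2.7823

For an MA(q) process X_t = eps_t + sum_i theta_i eps_{t-i} with
Var(eps_t) = sigma^2, the variance is
  gamma(0) = sigma^2 * (1 + sum_i theta_i^2).
  sum_i theta_i^2 = (0.499)^2 + (-0.377)^2 = 0.249001 + 0.142129 = 0.39113.
  gamma(0) = 2 * (1 + 0.39113) = 2 * 1.39113 = 2.78226, which rounds to 2.7823.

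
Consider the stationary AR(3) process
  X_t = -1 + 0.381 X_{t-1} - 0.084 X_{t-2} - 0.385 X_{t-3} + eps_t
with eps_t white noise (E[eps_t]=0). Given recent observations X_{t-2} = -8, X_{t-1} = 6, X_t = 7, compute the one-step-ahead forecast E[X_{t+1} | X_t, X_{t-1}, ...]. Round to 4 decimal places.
E[X_{t+1} \mid \mathcal F_t] = 4.2430

For an AR(p) model X_t = c + sum_i phi_i X_{t-i} + eps_t, the
one-step-ahead conditional mean is
  E[X_{t+1} | X_t, ...] = c + sum_i phi_i X_{t+1-i}.
Substitute known values:
  E[X_{t+1} | ...] = -1 + (0.381) * (7) + (-0.084) * (6) + (-0.385) * (-8)
                   = 4.2430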